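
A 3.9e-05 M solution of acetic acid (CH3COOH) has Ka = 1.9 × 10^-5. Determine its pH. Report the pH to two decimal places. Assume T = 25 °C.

pH = 4.71

CH3COOH ⇌ CH3COO- + H+
Let x = [H+] at equilibrium. Ka = x²/(3.9e-05 − x).
The 5% rule fails; solving x² + Ka·x − Ka·C₀ = 0 exactly:
x = (−Ka + √(Ka² + 4·Ka·C₀))/2 = 1.93 × 10^-5 M
pH = −log(1.93 × 10^-5) = 4.71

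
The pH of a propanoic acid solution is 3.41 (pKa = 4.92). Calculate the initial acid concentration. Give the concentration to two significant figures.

C₀ = 1.3 × 10^-2 M

[H+] = 10^(-3.41) = 3.89 × 10^-4 M = x
Ka = 10^(−4.92) = 1.20 × 10^-5
Ka = x²/(C₀ − x) ⇒ C₀ = x + x²/Ka
C₀ = 3.89 × 10^-4 + (3.89 × 10^-4)²/(1.20 × 10^-5) = 1.30 × 10^-2 M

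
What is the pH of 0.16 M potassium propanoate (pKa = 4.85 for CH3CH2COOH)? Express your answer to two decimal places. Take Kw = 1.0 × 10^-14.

CH3CH2COO- is the conjugate base of the weak acid CH3CH2COOH.
Ka = 10^(−4.85) = 1.41 × 10^-5
Kb = Kw/Ka = 1.0×10^-14 / 1.41 × 10^-5 = 7.09 × 10^-10
Kb = x²/(0.16 − x) = 7.09 × 10^-10
Neglecting x in the denominator: x = √(7.09 × 10^-10 × 0.16) = 1.07 × 10^-5 M
pOH = −log(1.07 × 10^-5) = 4.97; pH = 14.00 − 4.97 = 9.03

pH = 9.03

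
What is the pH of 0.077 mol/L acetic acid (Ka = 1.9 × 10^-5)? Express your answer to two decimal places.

CH3COOH ⇌ CH3COO- + H+
From the ICE table, Ka = x²/(0.077 − x) = 1.9 × 10^-5.
Assume x ≪ 0.077: x ≈ √(1.9 × 10^-5 × 0.077) = 1.21 × 10^-3 M
pH = −log(1.21 × 10^-3) = 2.92

pH = 2.92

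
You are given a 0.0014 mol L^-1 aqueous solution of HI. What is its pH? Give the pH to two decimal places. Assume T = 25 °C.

pH = 2.85

HI is a strong acid and dissociates completely, so [H+] = 0.0014 M.
pH = -log(0.0014) = 2.85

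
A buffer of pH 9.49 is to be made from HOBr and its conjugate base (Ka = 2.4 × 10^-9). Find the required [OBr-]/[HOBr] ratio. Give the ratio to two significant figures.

pKa = -log(2.4 × 10^-9) = 8.620
pH = pKa + log(r) ⇒ log(r) = 9.49 − 8.620 = +0.870
r = [OBr-]/[HOBr] = 10^(+0.870) = 7.41

ratio = 7.4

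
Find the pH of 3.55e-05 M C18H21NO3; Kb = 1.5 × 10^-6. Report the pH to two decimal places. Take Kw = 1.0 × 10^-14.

pH = 8.82

C18H21NO3 + H2O ⇌ C18H22NO3+ + OH-
From the ICE table, Kb = x²/(3.55e-05 − x) = 1.5 × 10^-6.
Here C₀/Kb ≈ 23.7, so the small-x approximation fails. Use the quadratic:
x = (−Kb + √(Kb² + 4·Kb·C₀))/2 = 6.59 × 10^-6 M
pOH = 5.18, so pH = 14.00 − pOH = 8.82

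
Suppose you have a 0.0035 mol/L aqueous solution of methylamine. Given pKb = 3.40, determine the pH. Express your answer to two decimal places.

CH3NH2 + H2O ⇌ CH3NH3+ + OH-
Kb = 10^(−3.40) = 3.98 × 10^-4
From the ICE table, Kb = [OH-]²/(0.0035 − [OH-]) = 3.98 × 10^-4.
The 5% rule fails; solving [OH-]² + Kb·[OH-] − Kb·C₀ = 0 exactly:
[OH-] = (−Kb + √(Kb² + 4·Kb·C₀))/2 = 9.98 × 10^-4 M
pOH = 3.00, so pH = 14.00 − pOH = 11.00

pH = 11.00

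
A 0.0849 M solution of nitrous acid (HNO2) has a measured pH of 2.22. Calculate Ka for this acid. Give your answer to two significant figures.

[H+] = 10^(-2.22) = 6.03 × 10^-3 M
At equilibrium [HA] = 0.0849 − 6.03 × 10^-3 = 7.89 × 10^-2 M
Ka = [H+][A-]/[HA] = (6.03 × 10^-3)² / 7.89 × 10^-2 = 4.6 × 10^-4

Ka = 4.6 × 10^-4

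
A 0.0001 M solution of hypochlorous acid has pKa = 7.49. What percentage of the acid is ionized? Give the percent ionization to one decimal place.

HOCl ⇌ OCl- + H+; let x = [H+] at equilibrium.
Ka = 10^(−7.49) = 3.24 × 10^-8
x ≈ √(Ka·C₀) = √(3.24 × 10^-8 × 0.0001) = 1.80 × 10^-6 M
% ionization = x/C₀ × 100% = 1.80 × 10^-6/0.0001 × 100% = 1.8%

1.8%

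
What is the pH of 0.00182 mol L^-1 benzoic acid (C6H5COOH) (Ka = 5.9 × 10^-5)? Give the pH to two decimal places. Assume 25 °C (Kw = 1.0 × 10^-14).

C6H5COOH ⇌ C6H5COO- + H+
Ka = x²/(0.00182 − x) = 5.9 × 10^-5
The 5% rule fails; solving x² + Ka·x − Ka·C₀ = 0 exactly:
x = (−Ka + √(Ka² + 4·Ka·C₀))/2 = 3.00 × 10^-4 M
pH = −log[H+] = −log(3.00 × 10^-4) = 3.52

pH = 3.52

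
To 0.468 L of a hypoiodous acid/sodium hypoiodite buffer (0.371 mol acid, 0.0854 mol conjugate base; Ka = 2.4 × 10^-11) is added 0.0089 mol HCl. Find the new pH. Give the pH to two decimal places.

pH = 9.92

After neutralization: n(HOI) = 0.38 mol, n(OI-) = 0.0765 mol.
pKa = −log(2.4 × 10^-11) = 10.620
Henderson–Hasselbalch with mole ratio 0.0765/0.38: pH = 10.620 + (-0.696)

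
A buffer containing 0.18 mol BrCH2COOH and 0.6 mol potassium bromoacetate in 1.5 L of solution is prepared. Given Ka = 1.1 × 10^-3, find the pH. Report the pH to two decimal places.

pKa = −log(1.1 × 10^-3) = 2.959
Henderson–Hasselbalch: pH = pKa + log([BrCH2COO-]/[BrCH2COOH]) = 2.959 + log(0.6/0.18)
pH = 2.959 + (+0.523) = 3.48

pH = 3.48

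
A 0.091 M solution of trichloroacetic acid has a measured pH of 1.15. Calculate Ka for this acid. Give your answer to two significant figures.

[H+] = 10^(-1.15) = 7.08 × 10^-2 M
At equilibrium [HA] = 0.091 − 7.08 × 10^-2 = 2.02 × 10^-2 M
Ka = [H+][A-]/[HA] = (7.08 × 10^-2)² / 2.02 × 10^-2 = 2.5 × 10^-1

Ka = 2.5 × 10^-1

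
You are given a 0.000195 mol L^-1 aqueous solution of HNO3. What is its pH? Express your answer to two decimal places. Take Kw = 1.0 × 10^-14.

HNO3 is a strong acid and dissociates completely, so [H+] = 0.000195 M.
pH = -log(0.000195) = 3.71

pH = 3.71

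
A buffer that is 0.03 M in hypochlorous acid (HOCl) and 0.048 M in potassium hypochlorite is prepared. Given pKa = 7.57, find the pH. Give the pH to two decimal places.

pH = 7.77

Henderson–Hasselbalch: pH = pKa + log([OCl-]/[HOCl]) = 7.57 + log(0.048/0.03)
pH = 7.57 + (+0.204) = 7.77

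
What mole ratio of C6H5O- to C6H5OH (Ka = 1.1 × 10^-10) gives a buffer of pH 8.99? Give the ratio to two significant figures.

ratio = 0.11

pKa = -log(1.1 × 10^-10) = 9.959
pH = pKa + log(r) ⇒ log(r) = 8.99 − 9.959 = -0.969
r = [C6H5O-]/[C6H5OH] = 10^(-0.969) = 0.107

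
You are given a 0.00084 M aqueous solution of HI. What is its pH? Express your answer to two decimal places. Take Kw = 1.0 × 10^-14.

HI is a strong acid and dissociates completely, so [H+] = 0.00084 M.
pH = -log(0.00084) = 3.08

pH = 3.08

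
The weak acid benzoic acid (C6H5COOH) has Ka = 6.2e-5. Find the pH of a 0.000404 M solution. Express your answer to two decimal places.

C6H5COOH ⇌ C6H5COO- + H+
From the ICE table, Ka = [H+]²/(0.000404 − [H+]) = 6.2 × 10^-5.
Here C₀/Ka ≈ 6.52, so the small-[H+] approximation fails. Use the quadratic:
[H+] = [−6.2e-05 + √(6.2e-05² + 1e-07)]/2 = 1.30 × 10^-4 M
pH = −log[H+] = −log(1.30 × 10^-4) = 3.89

pH = 3.89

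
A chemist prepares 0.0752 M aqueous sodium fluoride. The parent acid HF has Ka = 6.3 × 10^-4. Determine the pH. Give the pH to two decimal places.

F- is the conjugate base of the weak acid HF.
Kb = Kw/Ka = 1.0×10^-14 / 6.3 × 10^-4 = 1.59 × 10^-11
Kb = [OH-]²/(0.0752 − [OH-]) = 1.59 × 10^-11
Since Kb ≪ C₀, [OH-] ≈ √(Kb·C₀) = 1.09 × 10^-6 M.
Check: 0.0015% ionized — well under 5%, approximation valid.
pOH = 5.96, so pH = 14.00 − pOH = 8.04

pH = 8.04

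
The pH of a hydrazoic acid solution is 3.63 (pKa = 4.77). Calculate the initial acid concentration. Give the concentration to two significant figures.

[H+] = 10^(-3.63) = 2.34 × 10^-4 M = x
Ka = 10^(−4.77) = 1.70 × 10^-5
Ka = x²/(C₀ − x) ⇒ C₀ = x + x²/Ka
C₀ = 2.34 × 10^-4 + (2.34 × 10^-4)²/(1.70 × 10^-5) = 3.45 × 10^-3 M

C₀ = 3.5 × 10^-3 M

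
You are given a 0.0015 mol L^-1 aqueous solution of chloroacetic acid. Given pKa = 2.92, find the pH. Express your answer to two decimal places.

ClCH2COOH ⇌ ClCH2COO- + H+
Ka = 10^(−2.92) = 1.20 × 10^-3
Let x = [H+] at equilibrium. Ka = x²/(0.0015 − x).
Here C₀/Ka ≈ 1.25, so the small-x approximation fails. Use the quadratic:
x = [−0.0012 + √(0.0012² + 7.2e-06)]/2 = 8.70 × 10^-4 M
pH = −log(8.70 × 10^-4) = 3.06

pH = 3.06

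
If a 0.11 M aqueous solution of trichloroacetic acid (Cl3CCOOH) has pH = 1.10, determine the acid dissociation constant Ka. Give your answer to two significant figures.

Ka = 2.1 × 10^-1

[H+] = 10^(-1.10) = 7.94 × 10^-2 M
At equilibrium [HA] = 0.11 − 7.94 × 10^-2 = 3.06 × 10^-2 M
Ka = [H+][A-]/[HA] = (7.94 × 10^-2)² / 3.06 × 10^-2 = 2.1 × 10^-1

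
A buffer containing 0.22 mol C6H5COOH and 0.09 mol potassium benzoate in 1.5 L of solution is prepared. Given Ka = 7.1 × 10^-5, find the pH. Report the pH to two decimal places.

pKa = −log(7.1 × 10^-5) = 4.149
pH = pKa + log([A⁻]/[HA]) = 4.149 + log(0.09/0.22)
pH = 4.149 + (-0.388) = 3.76

pH = 3.76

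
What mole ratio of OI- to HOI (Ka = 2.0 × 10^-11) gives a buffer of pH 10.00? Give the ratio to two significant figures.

pKa = -log(2.0 × 10^-11) = 10.699
pH = pKa + log(r) ⇒ log(r) = 10.00 − 10.699 = -0.699
r = [OI-]/[HOI] = 10^(-0.699) = 0.2

ratio = 0.20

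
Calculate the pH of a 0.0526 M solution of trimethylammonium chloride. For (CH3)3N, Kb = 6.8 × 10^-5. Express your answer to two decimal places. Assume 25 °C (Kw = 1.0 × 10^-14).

(CH3)3NH+ is the conjugate acid of the weak base (CH3)3N.
Ka = Kw/Kb = 1.0×10^-14 / 6.8 × 10^-5 = 1.47 × 10^-10
Ka = [H+]²/(0.0526 − [H+]) = 1.47 × 10^-10
Since Ka ≪ C₀, [H+] ≈ √(Ka·C₀) = 2.78 × 10^-6 M.
([H+]/C₀ = 0.0053% < 5%, so the approximation holds.)
pH = −log(2.78 × 10^-6) = 5.56

pH = 5.56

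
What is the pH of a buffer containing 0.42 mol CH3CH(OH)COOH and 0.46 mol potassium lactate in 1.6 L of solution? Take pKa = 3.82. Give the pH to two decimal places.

Henderson–Hasselbalch: pH = pKa + log([CH3CH(OH)COO-]/[CH3CH(OH)COOH]) = 3.82 + log(0.46/0.42)
pH = 3.82 + (+0.040) = 3.86

pH = 3.86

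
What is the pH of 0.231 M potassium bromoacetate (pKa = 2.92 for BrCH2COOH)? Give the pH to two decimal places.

BrCH2COO- is the conjugate base of the weak acid BrCH2COOH.
Ka = 10^(−2.92) = 1.20 × 10^-3
Kb = Kw/Ka = 1.0×10^-14 / 1.20 × 10^-3 = 8.33 × 10^-12
From the ICE table, Kb = x²/(0.231 − x) = 8.33 × 10^-12.
Assume x ≪ 0.231: x ≈ √(8.33 × 10^-12 × 0.231) = 1.39 × 10^-6 M
(x/C₀ = 0.0006% < 5%, so the approximation holds.)
pOH = 5.86, so pH = 14.00 − pOH = 8.14

pH = 8.14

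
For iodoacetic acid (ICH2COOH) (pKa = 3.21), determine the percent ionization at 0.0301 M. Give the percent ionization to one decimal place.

ICH2COOH ⇌ ICH2COO- + H+; let x = [H+] at equilibrium.
Ka = 10^(−3.21) = 6.17 × 10^-4
Ka = x²/(C₀ − x); solving the quadratic gives x = 4.01 × 10^-3 M.
Fraction ionized = 4.01 × 10^-3 / 0.0301 = 0.1332 → 13.3%

13.3%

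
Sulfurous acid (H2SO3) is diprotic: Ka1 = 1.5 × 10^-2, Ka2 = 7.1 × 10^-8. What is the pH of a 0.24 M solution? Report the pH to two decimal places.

Ka1 ≫ Ka2, so treat the first dissociation as the only significant source of H+.
Ka1 = x²/(0.24 − x) = 1.5 × 10^-2
Solving the quadratic: x = (−Ka1 + √(Ka1² + 4·Ka1·C₀))/2 = 5.30 × 10^-2 M
pH = −log(5.30 × 10^-2) = 1.28

pH = 1.28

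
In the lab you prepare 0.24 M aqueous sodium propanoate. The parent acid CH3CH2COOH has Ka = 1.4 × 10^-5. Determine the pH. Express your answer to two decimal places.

pH = 9.12

CH3CH2COO- is the conjugate base of the weak acid CH3CH2COOH.
Kb = Kw/Ka = 1.0×10^-14 / 1.4 × 10^-5 = 7.14 × 10^-10
Kb = x²/(0.24 − x) = 7.14 × 10^-10
Assume x ≪ 0.24: x ≈ √(7.14 × 10^-10 × 0.24) = 1.31 × 10^-5 M
(x/C₀ = 0.0055% < 5%, so the approximation holds.)
pOH = 4.88, so pH = 14.00 − pOH = 9.12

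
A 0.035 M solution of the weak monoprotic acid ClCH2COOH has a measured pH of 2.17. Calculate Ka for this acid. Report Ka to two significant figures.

Ka = 1.6 × 10^-3

[H+] = 10^(-2.17) = 6.76 × 10^-3 M
At equilibrium [HA] = 0.035 − 6.76 × 10^-3 = 2.82 × 10^-2 M
Ka = [H+][A-]/[HA] = (6.76 × 10^-3)² / 2.82 × 10^-2 = 1.6 × 10^-3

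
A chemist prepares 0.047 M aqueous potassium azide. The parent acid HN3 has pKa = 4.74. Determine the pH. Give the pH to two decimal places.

N3- is the conjugate base of the weak acid HN3.
Ka = 10^(−4.74) = 1.82 × 10^-5
Kb = Kw/Ka = 1.0×10^-14 / 1.82 × 10^-5 = 5.49 × 10^-10
From the ICE table, Kb = [OH-]²/(0.047 − [OH-]) = 5.49 × 10^-10.
Neglecting [OH-] in the denominator: [OH-] = √(5.49 × 10^-10 × 0.047) = 5.08 × 10^-6 M
([OH-]/C₀ = 0.011% < 5%, so the approximation holds.)
pOH = 5.29, so pH = 14.00 − pOH = 8.71

pH = 8.71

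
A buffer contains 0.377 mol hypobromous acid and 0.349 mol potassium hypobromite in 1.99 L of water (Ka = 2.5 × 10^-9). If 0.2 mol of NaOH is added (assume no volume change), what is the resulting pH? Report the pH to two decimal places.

OH- converts HOBr to OBr-: HOBr → 0.177 mol, OBr- → 0.549 mol.
pKa = −log(2.5 × 10^-9) = 8.602
pH = pKa + log(n_OBr-/n_HOBr) = 8.602 + log(0.549/0.177) = 8.602 + (+0.492)

pH = 9.09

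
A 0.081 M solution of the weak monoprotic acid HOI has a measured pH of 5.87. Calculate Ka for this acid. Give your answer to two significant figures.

[H+] = 10^(-5.87) = 1.35 × 10^-6 M
At equilibrium [HA] = 0.081 − 1.35 × 10^-6 = 8.10 × 10^-2 M
Ka = [H+][A-]/[HA] = (1.35 × 10^-6)² / 8.10 × 10^-2 = 2.2 × 10^-11

Ka = 2.2 × 10^-11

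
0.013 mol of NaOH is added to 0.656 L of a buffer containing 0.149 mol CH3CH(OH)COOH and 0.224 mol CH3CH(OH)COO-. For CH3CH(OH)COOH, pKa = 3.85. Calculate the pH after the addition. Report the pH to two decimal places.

OH- converts CH3CH(OH)COOH to CH3CH(OH)COO-: CH3CH(OH)COOH → 0.136 mol, CH3CH(OH)COO- → 0.237 mol.
pH = pKa + log(n_CH3CH(OH)COO-/n_CH3CH(OH)COOH) = 3.85 + log(0.237/0.136) = 3.85 + (+0.241)

pH = 4.09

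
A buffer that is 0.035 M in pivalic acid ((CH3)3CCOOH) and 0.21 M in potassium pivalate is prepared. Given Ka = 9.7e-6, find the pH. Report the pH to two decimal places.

pKa = −log(9.7 × 10^-6) = 5.013
Using pH = pKa + log([base]/[acid]) with [base]/[acid] = 0.21/0.035:
pH = 5.013 + (+0.778) = 5.79

pH = 5.79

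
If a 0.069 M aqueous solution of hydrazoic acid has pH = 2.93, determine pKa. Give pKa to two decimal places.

[H+] = 10^(-2.93) = 1.17 × 10^-3 M
At equilibrium [HA] = 0.069 − 1.17 × 10^-3 = 6.78 × 10^-2 M
Ka = [H+][A-]/[HA] = (1.17 × 10^-3)² / 6.78 × 10^-2 = 2.02 × 10^-5
pKa = -log(2.02 × 10^-5) = 4.69

pKa = 4.69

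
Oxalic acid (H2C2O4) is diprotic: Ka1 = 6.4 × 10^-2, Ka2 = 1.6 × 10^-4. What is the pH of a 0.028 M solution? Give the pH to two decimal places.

pH = 1.68

Ka1 ≫ Ka2, so treat the first dissociation as the only significant source of H+.
Ka1 = x²/(0.028 − x) = 6.4 × 10^-2
Solving the quadratic: x = (−Ka1 + √(Ka1² + 4·Ka1·C₀))/2 = 2.11 × 10^-2 M
pH = −log(2.11 × 10^-2) = 1.68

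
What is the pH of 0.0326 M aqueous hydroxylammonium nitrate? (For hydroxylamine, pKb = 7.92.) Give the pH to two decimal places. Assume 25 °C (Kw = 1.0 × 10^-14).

pH = 3.78

NH3OH+ is the conjugate acid of the weak base NH2OH.
Kb = 10^(−7.92) = 1.20 × 10^-8
Ka = Kw/Kb = 1.0×10^-14 / 1.20 × 10^-8 = 8.33 × 10^-7
Let x = [H+] at equilibrium. Ka = x²/(0.0326 − x).
Neglecting x in the denominator: x = √(8.33 × 10^-7 × 0.0326) = 1.65 × 10^-4 M
(x/C₀ = 0.51% < 5%, so the approximation holds.)
pH = −log(1.65 × 10^-4) = 3.78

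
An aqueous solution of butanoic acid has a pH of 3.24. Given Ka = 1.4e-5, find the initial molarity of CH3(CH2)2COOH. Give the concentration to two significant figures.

[H+] = 10^(-3.24) = 5.75 × 10^-4 M = x
Ka = x²/(C₀ − x) ⇒ C₀ = x + x²/Ka
C₀ = 5.75 × 10^-4 + (5.75 × 10^-4)²/(1.4 × 10^-5) = 2.42 × 10^-2 M

C₀ = 2.4 × 10^-2 M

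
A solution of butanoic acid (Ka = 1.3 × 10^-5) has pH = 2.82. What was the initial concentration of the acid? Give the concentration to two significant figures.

C₀ = 1.8 × 10^-1 M

[H+] = 10^(-2.82) = 1.51 × 10^-3 M = x
Ka = x²/(C₀ − x) ⇒ C₀ = x + x²/Ka
C₀ = 1.51 × 10^-3 + (1.51 × 10^-3)²/(1.3 × 10^-5) = 1.77 × 10^-1 M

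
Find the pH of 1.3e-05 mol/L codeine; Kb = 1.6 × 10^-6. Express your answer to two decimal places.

C18H21NO3 + H2O ⇌ C18H22NO3+ + OH-
From the ICE table, Kb = [OH-]²/(1.3e-05 − [OH-]) = 1.6 × 10^-6.
Here C₀/Kb ≈ 8.12, so the small-[OH-] approximation fails. Use the quadratic:
[OH-] = [−1.6e-06 + √(1.6e-06² + 8.32e-11)]/2 = 3.83 × 10^-6 M
pOH = 5.42, so pH = 14.00 − pOH = 8.58

pH = 8.58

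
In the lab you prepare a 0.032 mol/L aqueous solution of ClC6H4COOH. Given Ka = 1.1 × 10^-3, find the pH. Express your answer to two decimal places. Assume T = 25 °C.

ClC6H4COOH ⇌ ClC6H4COO- + H+
Let x = [H+] at equilibrium. Ka = x²/(0.032 − x).
x is not negligible relative to C₀; solve x² + 0.0011·x − 3.52e-05 = 0.
x = (−Ka + √(Ka² + 4·Ka·C₀))/2 = 5.41 × 10^-3 M
pH = −log(5.41 × 10^-3) = 2.27

pH = 2.27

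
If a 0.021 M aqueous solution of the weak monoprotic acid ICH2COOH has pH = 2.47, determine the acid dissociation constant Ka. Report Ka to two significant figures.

Ka = 6.5 × 10^-4

[H+] = 10^(-2.47) = 3.39 × 10^-3 M
At equilibrium [HA] = 0.021 − 3.39 × 10^-3 = 1.76 × 10^-2 M
Ka = [H+][A-]/[HA] = (3.39 × 10^-3)² / 1.76 × 10^-2 = 6.5 × 10^-4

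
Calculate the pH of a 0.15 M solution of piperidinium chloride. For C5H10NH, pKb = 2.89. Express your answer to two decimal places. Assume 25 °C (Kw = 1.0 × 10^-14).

C5H10NH2+ is the conjugate acid of the weak base C5H10NH.
Kb = 10^(−2.89) = 1.29 × 10^-3
Ka = Kw/Kb = 1.0×10^-14 / 1.29 × 10^-3 = 7.75 × 10^-12
Ka = x²/(0.15 − x) = 7.75 × 10^-12
Neglecting x in the denominator: x = √(7.75 × 10^-12 × 0.15) = 1.08 × 10^-6 M
(x/C₀ = 0.00072% < 5%, so the approximation holds.)
pH = −log(1.08 × 10^-6) = 5.97

pH = 5.97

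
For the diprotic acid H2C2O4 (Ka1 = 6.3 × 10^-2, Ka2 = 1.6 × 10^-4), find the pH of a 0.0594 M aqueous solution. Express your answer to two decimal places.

pH = 1.43

Ka1 ≫ Ka2, so treat the first dissociation as the only significant source of H+.
Ka1 = x²/(0.0594 − x) = 6.3 × 10^-2
Solving the quadratic: x = (−Ka1 + √(Ka1² + 4·Ka1·C₀))/2 = 3.73 × 10^-2 M
pH = −log(3.73 × 10^-2) = 1.43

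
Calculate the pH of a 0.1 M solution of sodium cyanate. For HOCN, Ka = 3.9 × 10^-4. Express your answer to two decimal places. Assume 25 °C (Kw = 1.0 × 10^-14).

pH = 8.20

OCN- is the conjugate base of the weak acid HOCN.
Kb = Kw/Ka = 1.0×10^-14 / 3.9 × 10^-4 = 2.56 × 10^-11
From the ICE table, Kb = x²/(0.1 − x) = 2.56 × 10^-11.
Neglecting x in the denominator: x = √(2.56 × 10^-11 × 0.1) = 1.60 × 10^-6 M
Check: 0.0016% ionized — well under 5%, approximation valid.
pOH = 5.80, so pH = 14.00 − pOH = 8.20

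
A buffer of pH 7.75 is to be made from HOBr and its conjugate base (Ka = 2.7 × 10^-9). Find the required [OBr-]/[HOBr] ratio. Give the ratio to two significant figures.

pKa = -log(2.7 × 10^-9) = 8.569
pH = pKa + log(r) ⇒ log(r) = 7.75 − 8.569 = -0.819
r = [OBr-]/[HOBr] = 10^(-0.819) = 0.152

ratio = 0.15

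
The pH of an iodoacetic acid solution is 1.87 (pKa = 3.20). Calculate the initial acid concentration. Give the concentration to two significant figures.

C₀ = 3.0 × 10^-1 M

[H+] = 10^(-1.87) = 1.35 × 10^-2 M = x
Ka = 10^(−3.20) = 6.31 × 10^-4
Ka = x²/(C₀ − x) ⇒ C₀ = x + x²/Ka
C₀ = 1.35 × 10^-2 + (1.35 × 10^-2)²/(6.31 × 10^-4) = 3.02 × 10^-1 M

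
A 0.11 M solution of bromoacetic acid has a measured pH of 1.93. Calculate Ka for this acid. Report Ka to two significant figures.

Ka = 1.4 × 10^-3

[H+] = 10^(-1.93) = 1.17 × 10^-2 M
At equilibrium [HA] = 0.11 − 1.17 × 10^-2 = 9.83 × 10^-2 M
Ka = [H+][A-]/[HA] = (1.17 × 10^-2)² / 9.83 × 10^-2 = 1.4 × 10^-3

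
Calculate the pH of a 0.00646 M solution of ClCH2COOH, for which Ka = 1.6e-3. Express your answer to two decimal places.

pH = 2.60

ClCH2COOH ⇌ ClCH2COO- + H+
From the ICE table, Ka = x²/(0.00646 − x) = 1.6 × 10^-3.
Here C₀/Ka ≈ 4.04, so the small-x approximation fails. Use the quadratic:
x = (−Ka + √(Ka² + 4·Ka·C₀))/2 = 2.51 × 10^-3 M
pH = −log[H+] = −log(2.51 × 10^-3) = 2.60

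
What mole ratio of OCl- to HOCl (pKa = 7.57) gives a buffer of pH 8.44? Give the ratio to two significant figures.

pH = pKa + log(r) ⇒ log(r) = 8.44 − 7.57 = +0.87
r = [OCl-]/[HOCl] = 10^(+0.87) = 7.41

ratio = 7.4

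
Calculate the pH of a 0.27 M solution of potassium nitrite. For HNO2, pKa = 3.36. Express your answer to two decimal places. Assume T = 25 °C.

pH = 8.40

NO2- is the conjugate base of the weak acid HNO2.
Ka = 10^(−3.36) = 4.37 × 10^-4
Kb = Kw/Ka = 1.0×10^-14 / 4.37 × 10^-4 = 2.29 × 10^-11
Kb = [OH-]²/(0.27 − [OH-]) = 2.29 × 10^-11
Neglecting [OH-] in the denominator: [OH-] = √(2.29 × 10^-11 × 0.27) = 2.49 × 10^-6 M
pOH = 5.60, so pH = 14.00 − pOH = 8.40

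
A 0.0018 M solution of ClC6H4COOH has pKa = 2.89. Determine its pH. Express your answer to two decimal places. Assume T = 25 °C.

ClC6H4COOH ⇌ ClC6H4COO- + H+
Ka = 10^(−2.89) = 1.29 × 10^-3
From the ICE table, Ka = x²/(0.0018 − x) = 1.29 × 10^-3.
x is not negligible relative to C₀; solve x² + 0.00129·x − 2.32e-06 = 0.
x = [−0.00129 + √(0.00129² + 9.29e-06)]/2 = 1.01 × 10^-3 M
pH = −log[H+] = −log(1.01 × 10^-3) = 3.00

pH = 3.00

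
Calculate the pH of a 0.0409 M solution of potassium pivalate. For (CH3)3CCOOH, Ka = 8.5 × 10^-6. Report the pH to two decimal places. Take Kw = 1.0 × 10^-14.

(CH3)3CCOO- is the conjugate base of the weak acid (CH3)3CCOOH.
Kb = Kw/Ka = 1.0×10^-14 / 8.5 × 10^-6 = 1.18 × 10^-9
Kb = [OH-]²/(0.0409 − [OH-]) = 1.18 × 10^-9
Since Kb ≪ C₀, [OH-] ≈ √(Kb·C₀) = 6.95 × 10^-6 M.
Check: 0.017% ionized — well under 5%, approximation valid.
pOH = 5.16, so pH = 14.00 − pOH = 8.84

pH = 8.84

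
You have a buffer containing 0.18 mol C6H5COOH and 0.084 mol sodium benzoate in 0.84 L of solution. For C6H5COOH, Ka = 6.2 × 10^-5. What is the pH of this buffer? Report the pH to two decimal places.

pKa = −log(6.2 × 10^-5) = 4.208
pH = pKa + log([A⁻]/[HA]) = 4.208 + log(0.084/0.18)
pH = 4.208 + (-0.331) = 3.88

pH = 3.88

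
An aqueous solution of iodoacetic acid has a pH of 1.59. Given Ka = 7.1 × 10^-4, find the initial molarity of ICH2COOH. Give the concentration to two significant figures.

C₀ = 9.6 × 10^-1 M

[H+] = 10^(-1.59) = 2.57 × 10^-2 M = x
Ka = x²/(C₀ − x) ⇒ C₀ = x + x²/Ka
C₀ = 2.57 × 10^-2 + (2.57 × 10^-2)²/(7.1 × 10^-4) = 9.56 × 10^-1 M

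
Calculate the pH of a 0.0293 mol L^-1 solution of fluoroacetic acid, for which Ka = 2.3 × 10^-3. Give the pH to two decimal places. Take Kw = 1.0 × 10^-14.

pH = 2.15

FCH2COOH ⇌ FCH2COO- + H+
Ka = [H+]²/(0.0293 − [H+]) = 2.3 × 10^-3
The 5% rule fails; solving [H+]² + Ka·[H+] − Ka·C₀ = 0 exactly:
[H+] = (−Ka + √(Ka² + 4·Ka·C₀))/2 = 7.14 × 10^-3 M
pH = −log(7.14 × 10^-3) = 2.15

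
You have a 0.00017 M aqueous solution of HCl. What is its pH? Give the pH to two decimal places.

HCl is a strong acid and dissociates completely, so [H+] = 0.00017 M.
pH = -log(0.00017) = 3.77

pH = 3.77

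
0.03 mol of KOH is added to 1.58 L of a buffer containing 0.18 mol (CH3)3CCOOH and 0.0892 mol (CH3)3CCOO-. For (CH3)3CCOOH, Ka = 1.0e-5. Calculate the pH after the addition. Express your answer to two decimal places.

pH = 4.90

After neutralization: n((CH3)3CCOOH) = 0.15 mol, n((CH3)3CCOO-) = 0.119 mol.
pKa = −log(1.0 × 10^-5) = 5.000
pH = pKa + log(n_(CH3)3CCOO-/n_(CH3)3CCOOH) = 5.000 + log(0.119/0.15) = 5.000 + (-0.101)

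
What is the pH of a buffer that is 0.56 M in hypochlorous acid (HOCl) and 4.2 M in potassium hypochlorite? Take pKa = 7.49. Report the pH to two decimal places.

Using pH = pKa + log([base]/[acid]) with [base]/[acid] = 4.2/0.56:
pH = 7.49 + (+0.875) = 8.37

pH = 8.37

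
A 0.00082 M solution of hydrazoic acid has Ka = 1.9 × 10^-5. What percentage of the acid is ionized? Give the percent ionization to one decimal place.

HN3 ⇌ N3- + H+; let x = [H+] at equilibrium.
Ka = x²/(C₀ − x); solving the quadratic gives x = 1.16 × 10^-4 M.
Fraction ionized = 1.16 × 10^-4 / 0.00082 = 0.1415 → 14.1%

14.1%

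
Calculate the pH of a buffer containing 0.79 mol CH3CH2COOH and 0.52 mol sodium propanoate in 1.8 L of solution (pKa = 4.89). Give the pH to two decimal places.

Henderson–Hasselbalch: pH = pKa + log([CH3CH2COO-]/[CH3CH2COOH]) = 4.89 + log(0.52/0.79)
pH = 4.89 + (-0.182) = 4.71

pH = 4.71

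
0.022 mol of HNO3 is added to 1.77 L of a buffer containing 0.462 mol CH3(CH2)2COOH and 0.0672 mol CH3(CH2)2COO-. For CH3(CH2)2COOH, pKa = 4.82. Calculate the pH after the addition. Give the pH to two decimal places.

After neutralization: n(CH3(CH2)2COOH) = 0.484 mol, n(CH3(CH2)2COO-) = 0.0452 mol.
Henderson–Hasselbalch with mole ratio 0.0452/0.484: pH = 4.82 + (-1.030)

pH = 3.79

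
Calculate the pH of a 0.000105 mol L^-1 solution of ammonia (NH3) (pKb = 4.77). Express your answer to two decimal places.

pH = 9.54

NH3 + H2O ⇌ NH4+ + OH-
Kb = 10^(−4.77) = 1.70 × 10^-5
Kb = [OH-]²/(0.000105 − [OH-]) = 1.70 × 10^-5
Here C₀/Kb ≈ 6.18, so the small-[OH-] approximation fails. Use the quadratic:
[OH-] = [−1.7e-05 + √(1.7e-05² + 7.14e-09)]/2 = 3.46 × 10^-5 M
pOH = 4.46, so pH = 14.00 − pOH = 9.54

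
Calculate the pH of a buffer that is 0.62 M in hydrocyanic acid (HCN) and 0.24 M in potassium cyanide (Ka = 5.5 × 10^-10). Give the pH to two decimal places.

pKa = −log(5.5 × 10^-10) = 9.260
pH = pKa + log([A⁻]/[HA]) = 9.260 + log(0.24/0.62)
pH = 9.260 + (-0.412) = 8.85

pH = 8.85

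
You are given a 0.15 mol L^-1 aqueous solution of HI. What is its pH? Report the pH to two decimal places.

HI is a strong acid and dissociates completely, so [H+] = 0.15 M.
pH = -log(0.15) = 0.82

pH = 0.82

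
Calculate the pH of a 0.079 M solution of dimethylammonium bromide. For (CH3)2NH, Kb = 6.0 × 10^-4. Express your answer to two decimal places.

(CH3)2NH2+ is the conjugate acid of the weak base (CH3)2NH.
Ka = Kw/Kb = 1.0×10^-14 / 6.0 × 10^-4 = 1.67 × 10^-11
Ka = x²/(0.079 − x) = 1.67 × 10^-11
Assume x ≪ 0.079: x ≈ √(1.67 × 10^-11 × 0.079) = 1.15 × 10^-6 M
Check: 0.0015% ionized — well under 5%, approximation valid.
pH = −log(1.15 × 10^-6) = 5.94

pH = 5.94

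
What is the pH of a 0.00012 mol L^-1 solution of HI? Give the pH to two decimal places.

pH = 3.92

HI is a strong acid and dissociates completely, so [H+] = 0.00012 M.
pH = -log(0.00012) = 3.92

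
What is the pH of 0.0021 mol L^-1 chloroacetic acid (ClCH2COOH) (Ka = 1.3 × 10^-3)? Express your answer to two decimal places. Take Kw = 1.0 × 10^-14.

ClCH2COOH ⇌ ClCH2COO- + H+
Let x = [H+] at equilibrium. Ka = x²/(0.0021 − x).
The 5% rule fails; solving x² + Ka·x − Ka·C₀ = 0 exactly:
x = [−0.0013 + √(0.0013² + 1.09e-05)]/2 = 1.13 × 10^-3 M
pH = −log(1.13 × 10^-3) = 2.95

pH = 2.95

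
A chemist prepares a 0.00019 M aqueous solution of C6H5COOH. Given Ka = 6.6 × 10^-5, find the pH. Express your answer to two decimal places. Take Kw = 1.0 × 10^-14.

pH = 4.08

C6H5COOH ⇌ C6H5COO- + H+
Ka = x²/(0.00019 − x) = 6.6 × 10^-5
Here C₀/Ka ≈ 2.88, so the small-x approximation fails. Use the quadratic:
x = [−6.6e-05 + √(6.6e-05² + 5.02e-08)]/2 = 8.37 × 10^-5 M
pH = −log[H+] = −log(8.37 × 10^-5) = 4.08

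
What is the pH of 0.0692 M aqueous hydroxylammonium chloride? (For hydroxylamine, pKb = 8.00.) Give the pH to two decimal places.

pH = 3.58

NH3OH+ is the conjugate acid of the weak base NH2OH.
Kb = 10^(−8.00) = 1.00 × 10^-8
Ka = Kw/Kb = 1.0×10^-14 / 1.00 × 10^-8 = 1.00 × 10^-6
Ka = x²/(0.0692 − x) = 1.00 × 10^-6
Since Ka ≪ C₀, x ≈ √(Ka·C₀) = 2.63 × 10^-4 M.
pH = −log[H+] = −log(2.63 × 10^-4) = 3.58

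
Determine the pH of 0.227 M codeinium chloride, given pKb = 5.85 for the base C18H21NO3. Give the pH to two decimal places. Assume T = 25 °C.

pH = 4.40

C18H22NO3+ is the conjugate acid of the weak base C18H21NO3.
Kb = 10^(−5.85) = 1.41 × 10^-6
Ka = Kw/Kb = 1.0×10^-14 / 1.41 × 10^-6 = 7.09 × 10^-9
Ka = x²/(0.227 − x) = 7.09 × 10^-9
Assume x ≪ 0.227: x ≈ √(7.09 × 10^-9 × 0.227) = 4.01 × 10^-5 M
Check: 0.018% ionized — well under 5%, approximation valid.
pH = −log(4.01 × 10^-5) = 4.40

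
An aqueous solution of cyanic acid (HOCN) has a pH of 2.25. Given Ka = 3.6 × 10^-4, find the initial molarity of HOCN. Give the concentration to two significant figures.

[H+] = 10^(-2.25) = 5.62 × 10^-3 M = x
Ka = x²/(C₀ − x) ⇒ C₀ = x + x²/Ka
C₀ = 5.62 × 10^-3 + (5.62 × 10^-3)²/(3.6 × 10^-4) = 9.34 × 10^-2 M

C₀ = 9.3 × 10^-2 M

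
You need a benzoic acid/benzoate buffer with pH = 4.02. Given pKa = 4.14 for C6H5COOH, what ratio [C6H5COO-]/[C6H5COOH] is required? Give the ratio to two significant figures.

pH = pKa + log(r) ⇒ log(r) = 4.02 − 4.14 = -0.12
r = [C6H5COO-]/[C6H5COOH] = 10^(-0.12) = 0.759

ratio = 0.76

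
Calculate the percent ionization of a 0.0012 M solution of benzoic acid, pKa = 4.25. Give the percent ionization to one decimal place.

19.4%

C6H5COOH ⇌ C6H5COO- + H+; let x = [H+] at equilibrium.
Ka = 10^(−4.25) = 5.62 × 10^-5
Solve x² + 5.62e-05x − 6.74e-08 = 0 → x = 2.33 × 10^-4 M
Fraction ionized = 2.33 × 10^-4 / 0.0012 = 0.1942 → 19.4%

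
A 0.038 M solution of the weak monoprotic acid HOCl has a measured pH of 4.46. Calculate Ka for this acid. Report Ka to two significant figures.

Ka = 3.2 × 10^-8

[H+] = 10^(-4.46) = 3.47 × 10^-5 M
At equilibrium [HA] = 0.038 − 3.47 × 10^-5 = 3.80 × 10^-2 M
Ka = [H+][A-]/[HA] = (3.47 × 10^-5)² / 3.80 × 10^-2 = 3.2 × 10^-8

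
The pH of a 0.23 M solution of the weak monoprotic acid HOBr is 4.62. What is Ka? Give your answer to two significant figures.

Ka = 2.5 × 10^-9

[H+] = 10^(-4.62) = 2.40 × 10^-5 M
At equilibrium [HA] = 0.23 − 2.40 × 10^-5 = 2.30 × 10^-1 M
Ka = [H+][A-]/[HA] = (2.40 × 10^-5)² / 2.30 × 10^-1 = 2.5 × 10^-9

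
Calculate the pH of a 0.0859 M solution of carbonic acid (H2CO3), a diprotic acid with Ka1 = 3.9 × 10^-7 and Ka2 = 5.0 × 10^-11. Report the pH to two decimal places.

Ka1 ≫ Ka2, so treat the first dissociation as the only significant source of H+.
Ka1 = x²/(0.0859 − x) = 3.9 × 10^-7
x ≈ √(3.9 × 10^-7 × 0.0859) = 1.83 × 10^-4 M
pH = −log(1.83 × 10^-4) = 3.74

pH = 3.74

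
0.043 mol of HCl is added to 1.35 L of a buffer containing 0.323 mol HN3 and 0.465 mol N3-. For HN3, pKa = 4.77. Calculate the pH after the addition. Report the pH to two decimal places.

Added H+ converts N3- to HN3: HN3 → 0.366 mol, N3- → 0.422 mol.
pH = pKa + log([A⁻]/[HA]) = 4.77 + log(0.422/0.366) = 4.77 +0.062

pH = 4.83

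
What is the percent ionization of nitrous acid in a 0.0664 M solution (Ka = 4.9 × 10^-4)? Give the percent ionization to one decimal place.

HNO2 ⇌ NO2- + H+; let x = [H+] at equilibrium.
Ka = x²/(C₀ − x); solving the quadratic gives x = 5.46 × 10^-3 M.
Fraction ionized = 5.46 × 10^-3 / 0.0664 = 0.0822 → 8.2%

8.2%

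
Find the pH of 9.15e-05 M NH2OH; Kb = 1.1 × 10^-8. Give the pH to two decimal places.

pH = 8.00

NH2OH + H2O ⇌ NH3OH+ + OH-
Kb = [OH-]²/(9.15e-05 − [OH-]) = 1.1 × 10^-8
Neglecting [OH-] in the denominator: [OH-] = √(1.1 × 10^-8 × 9.15e-05) = 1.00 × 10^-6 M
([OH-]/C₀ = 1.1% < 5%, so the approximation holds.)
pOH = 6.00, so pH = 14.00 − pOH = 8.00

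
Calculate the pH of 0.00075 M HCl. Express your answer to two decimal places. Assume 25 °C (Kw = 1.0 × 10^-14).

HCl is a strong acid and dissociates completely, so [H+] = 0.00075 M.
pH = -log(0.00075) = 3.12

pH = 3.12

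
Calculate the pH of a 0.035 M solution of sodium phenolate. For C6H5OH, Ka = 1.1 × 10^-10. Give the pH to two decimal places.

C6H5O- is the conjugate base of the weak acid C6H5OH.
Kb = Kw/Ka = 1.0×10^-14 / 1.1 × 10^-10 = 9.09 × 10^-5
Kb = x²/(0.035 − x) = 9.09 × 10^-5
x is not negligible relative to C₀; solve x² + 9.09e-05·x − 3.18e-06 = 0.
x = (−Kb + √(Kb² + 4·Kb·C₀))/2 = 1.74 × 10^-3 M
pOH = −log(1.74 × 10^-3) = 2.76; pH = 14.00 − 2.76 = 11.24

pH = 11.24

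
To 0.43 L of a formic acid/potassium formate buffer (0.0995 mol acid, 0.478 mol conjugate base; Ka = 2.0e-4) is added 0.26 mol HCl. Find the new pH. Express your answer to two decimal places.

pH = 3.48

Added H+ converts HCOO- to HCOOH: HCOOH → 0.36 mol, HCOO- → 0.218 mol.
pKa = −log(2.0 × 10^-4) = 3.699
pH = pKa + log(n_HCOO-/n_HCOOH) = 3.699 + log(0.218/0.36) = 3.699 + (-0.218)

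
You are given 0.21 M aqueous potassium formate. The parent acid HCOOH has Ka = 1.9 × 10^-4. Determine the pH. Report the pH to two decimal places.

pH = 8.52

HCOO- is the conjugate base of the weak acid HCOOH.
Kb = Kw/Ka = 1.0×10^-14 / 1.9 × 10^-4 = 5.26 × 10^-11
From the ICE table, Kb = x²/(0.21 − x) = 5.26 × 10^-11.
Neglecting x in the denominator: x = √(5.26 × 10^-11 × 0.21) = 3.32 × 10^-6 M
Check: 0.0016% ionized — well under 5%, approximation valid.
pOH = 5.48, so pH = 14.00 − pOH = 8.52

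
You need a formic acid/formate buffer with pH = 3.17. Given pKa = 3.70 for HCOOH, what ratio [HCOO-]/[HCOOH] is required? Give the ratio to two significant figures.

ratio = 0.30

pH = pKa + log(r) ⇒ log(r) = 3.17 − 3.70 = -0.53
r = [HCOO-]/[HCOOH] = 10^(-0.53) = 0.295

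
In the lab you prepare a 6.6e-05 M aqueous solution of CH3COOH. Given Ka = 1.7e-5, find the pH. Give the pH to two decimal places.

CH3COOH ⇌ CH3COO- + H+
From the ICE table, Ka = x²/(6.6e-05 − x) = 1.7 × 10^-5.
The 5% rule fails; solving x² + Ka·x − Ka·C₀ = 0 exactly:
x = (−Ka + √(Ka² + 4·Ka·C₀))/2 = 2.61 × 10^-5 M
pH = −log(2.61 × 10^-5) = 4.58

pH = 4.58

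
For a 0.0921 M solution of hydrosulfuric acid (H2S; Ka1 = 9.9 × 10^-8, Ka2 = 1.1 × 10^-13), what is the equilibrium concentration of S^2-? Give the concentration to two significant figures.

First ionization gives [H+] ≈ [HS-] = 9.55 × 10^-5 M.
Second step: Ka2 = [H+][S^2-]/[HS-] ≈ [S^2-] (since [H+] ≈ [HS-]).
So [S^2-] ≈ Ka2.

1.1 × 10^-13 M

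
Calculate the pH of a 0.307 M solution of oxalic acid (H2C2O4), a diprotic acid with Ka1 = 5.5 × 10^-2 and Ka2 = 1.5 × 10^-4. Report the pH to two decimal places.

pH = 0.98

Since Ka1 ≫ Ka2, the first ionization dominates [H+].
Ka1 = x²/(0.307 − x) = 5.5 × 10^-2
Solving the quadratic: x = (−Ka1 + √(Ka1² + 4·Ka1·C₀))/2 = 1.05 × 10^-1 M
pH = −log(1.05 × 10^-1) = 0.98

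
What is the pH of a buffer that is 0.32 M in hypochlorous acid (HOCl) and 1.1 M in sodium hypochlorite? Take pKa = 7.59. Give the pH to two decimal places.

pH = 8.13

Henderson–Hasselbalch: pH = pKa + log([OCl-]/[HOCl]) = 7.59 + log(1.1/0.32)
pH = 7.59 + (+0.536) = 8.13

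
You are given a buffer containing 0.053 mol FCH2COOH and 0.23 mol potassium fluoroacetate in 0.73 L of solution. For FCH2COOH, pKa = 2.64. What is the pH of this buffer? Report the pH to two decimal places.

pH = 3.28

Using pH = pKa + log([base]/[acid]) with [base]/[acid] = 0.23/0.053:
pH = 2.64 + (+0.637) = 3.28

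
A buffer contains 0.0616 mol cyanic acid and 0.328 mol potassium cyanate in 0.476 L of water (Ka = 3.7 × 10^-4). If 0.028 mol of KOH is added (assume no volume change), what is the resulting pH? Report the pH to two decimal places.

OH- converts HOCN to OCN-: HOCN → 0.0336 mol, OCN- → 0.356 mol.
pKa = −log(3.7 × 10^-4) = 3.432
Henderson–Hasselbalch with mole ratio 0.356/0.0336: pH = 3.432 + (+1.025)

pH = 4.46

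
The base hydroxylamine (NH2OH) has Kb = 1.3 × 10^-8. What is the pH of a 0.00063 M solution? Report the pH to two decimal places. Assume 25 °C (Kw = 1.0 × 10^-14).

pH = 8.46

NH2OH + H2O ⇌ NH3OH+ + OH-
Kb = [OH-]²/(0.00063 − [OH-]) = 1.3 × 10^-8
Since Kb ≪ C₀, [OH-] ≈ √(Kb·C₀) = 2.86 × 10^-6 M.
pOH = −log(2.86 × 10^-6) = 5.54; pH = 14.00 − 5.54 = 8.46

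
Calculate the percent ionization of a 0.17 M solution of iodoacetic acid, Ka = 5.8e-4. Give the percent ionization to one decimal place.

ICH2COOH ⇌ ICH2COO- + H+; let x = [H+] at equilibrium.
Solve x² + 0.00058x − 9.86e-05 = 0 → x = 9.64 × 10^-3 M
% ionization = x/C₀ × 100% = 9.64 × 10^-3/0.17 × 100% = 5.7%

5.7%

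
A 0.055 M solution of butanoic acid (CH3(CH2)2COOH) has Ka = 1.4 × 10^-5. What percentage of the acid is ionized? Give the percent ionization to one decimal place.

CH3(CH2)2COOH ⇌ CH3(CH2)2COO- + H+; let x = [H+] at equilibrium.
x ≈ √(Ka·C₀) = √(1.4 × 10^-5 × 0.055) = 8.77 × 10^-4 M
Fraction ionized = 8.77 × 10^-4 / 0.055 = 0.0159 → 1.6%

1.6%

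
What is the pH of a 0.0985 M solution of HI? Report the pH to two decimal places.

HI is a strong acid and dissociates completely, so [H+] = 0.0985 M.
pH = -log(0.0985) = 1.01

pH = 1.01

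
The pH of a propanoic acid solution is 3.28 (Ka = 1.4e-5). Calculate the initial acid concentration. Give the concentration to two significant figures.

C₀ = 2.0 × 10^-2 M

[H+] = 10^(-3.28) = 5.25 × 10^-4 M = x
Ka = x²/(C₀ − x) ⇒ C₀ = x + x²/Ka
C₀ = 5.25 × 10^-4 + (5.25 × 10^-4)²/(1.4 × 10^-5) = 2.02 × 10^-2 M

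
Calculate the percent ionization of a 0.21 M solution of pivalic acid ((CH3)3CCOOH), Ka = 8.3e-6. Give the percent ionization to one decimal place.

0.6%

(CH3)3CCOOH ⇌ (CH3)3CCOO- + H+; let x = [H+] at equilibrium.
x ≈ √(Ka·C₀) = √(8.3 × 10^-6 × 0.21) = 1.32 × 10^-3 M
Fraction ionized = 1.32 × 10^-3 / 0.21 = 0.0063 → 0.6%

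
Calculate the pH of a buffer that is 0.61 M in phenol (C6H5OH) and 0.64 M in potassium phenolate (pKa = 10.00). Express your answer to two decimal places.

pH = 10.02

pH = pKa + log([A⁻]/[HA]) = 10.00 + log(0.64/0.61)
pH = 10.00 + (+0.021) = 10.02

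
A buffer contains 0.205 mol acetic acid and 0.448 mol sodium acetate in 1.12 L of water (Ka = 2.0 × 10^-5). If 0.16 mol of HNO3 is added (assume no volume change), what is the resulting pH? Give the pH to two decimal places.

pH = 4.60

Added H+ converts CH3COO- to CH3COOH: CH3COOH → 0.365 mol, CH3COO- → 0.288 mol.
pKa = −log(2.0 × 10^-5) = 4.699
pH = pKa + log([A⁻]/[HA]) = 4.699 + log(0.288/0.365) = 4.699 -0.103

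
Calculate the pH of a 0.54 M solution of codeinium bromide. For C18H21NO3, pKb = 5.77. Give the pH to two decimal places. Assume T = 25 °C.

pH = 4.25

C18H22NO3+ is the conjugate acid of the weak base C18H21NO3.
Kb = 10^(−5.77) = 1.70 × 10^-6
Ka = Kw/Kb = 1.0×10^-14 / 1.70 × 10^-6 = 5.88 × 10^-9
Ka = [H+]²/(0.54 − [H+]) = 5.88 × 10^-9
Since Ka ≪ C₀, [H+] ≈ √(Ka·C₀) = 5.63 × 10^-5 M.
([H+]/C₀ = 0.01% < 5%, so the approximation holds.)
pH = −log(5.63 × 10^-5) = 4.25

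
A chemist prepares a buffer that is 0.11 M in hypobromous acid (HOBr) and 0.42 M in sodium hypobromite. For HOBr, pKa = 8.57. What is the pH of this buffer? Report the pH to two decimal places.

pH = 9.15

Using pH = pKa + log([base]/[acid]) with [base]/[acid] = 0.42/0.11:
pH = 8.57 + (+0.582) = 9.15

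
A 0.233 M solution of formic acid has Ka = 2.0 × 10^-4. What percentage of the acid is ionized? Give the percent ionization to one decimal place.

2.9%

HCOOH ⇌ HCOO- + H+; let x = [H+] at equilibrium.
x ≈ √(Ka·C₀) = √(2.0 × 10^-4 × 0.233) = 6.83 × 10^-3 M
Fraction ionized = 6.83 × 10^-3 / 0.233 = 0.0293 → 2.9%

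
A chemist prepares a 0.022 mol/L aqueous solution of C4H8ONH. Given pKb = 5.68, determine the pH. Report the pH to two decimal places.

pH = 10.33

C4H8ONH + H2O ⇌ C4H8ONH2+ + OH-
Kb = 10^(−5.68) = 2.09 × 10^-6
Let x = [OH-] at equilibrium. Kb = x²/(0.022 − x).
Since Kb ≪ C₀, x ≈ √(Kb·C₀) = 2.14 × 10^-4 M.
pOH = 3.67, so pH = 14.00 − pOH = 10.33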